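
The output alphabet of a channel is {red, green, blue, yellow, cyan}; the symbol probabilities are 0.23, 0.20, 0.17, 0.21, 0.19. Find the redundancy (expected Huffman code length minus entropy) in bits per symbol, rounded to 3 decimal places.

0.045 bits

Entropy H = −Σ p log₂ p ≈ 2.3147 bits.
Huffman merges: 17/100+19/100→9/25; 1/5+21/100→41/100; 23/100+9/25→59/100; 41/100+59/100→1. L = 59/25 ≈ 2.3600.
L − H = 2.3600 − 2.3147 = 0.045 bits.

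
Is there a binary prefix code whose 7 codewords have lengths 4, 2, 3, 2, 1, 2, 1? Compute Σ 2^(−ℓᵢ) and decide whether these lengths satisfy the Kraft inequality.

1.9375; no

With common denominator 2^4 = 16: Σ 2^(−ℓᵢ) = 1/16 + 4/16 + 2/16 + 4/16 + 8/16 + 4/16 + 8/16 = 31/16 = 1.9375.
Kraft's inequality requires Σ ≤ 1; here Σ = 1.9375 > 1, so no such prefix code exists.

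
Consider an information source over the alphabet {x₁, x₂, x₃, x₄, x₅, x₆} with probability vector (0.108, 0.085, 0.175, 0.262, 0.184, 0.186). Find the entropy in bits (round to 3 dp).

2.496 bits

H = −Σ pᵢ log₂ pᵢ.
−0.108·log₂(0.108) = 0.3468
−0.085·log₂(0.085) = 0.3023
−0.175·log₂(0.175) = 0.4401
−0.262·log₂(0.262) = 0.5063
−0.184·log₂(0.184) = 0.4494
−0.186·log₂(0.186) = 0.4514
Sum ≈ 2.4961 → 2.496 bits.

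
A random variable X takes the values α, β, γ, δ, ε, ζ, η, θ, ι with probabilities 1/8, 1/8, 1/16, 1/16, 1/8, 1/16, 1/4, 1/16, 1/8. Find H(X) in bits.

3 bits

Each probability is a power of 1/2, so log₂(1/p) is an integer.
H = Σ p·log₂(1/p) = 1/8·3 + 1/8·3 + 1/16·4 + 1/16·4 + 1/8·3 + 1/16·4 + 1/4·2 + 1/16·4 + 1/8·3 = 3 bits.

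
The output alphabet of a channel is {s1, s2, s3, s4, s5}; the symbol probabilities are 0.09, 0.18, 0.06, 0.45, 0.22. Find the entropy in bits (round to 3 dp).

2.000 bits

H = −Σ pᵢ log₂ pᵢ.
−0.09·log₂(0.09) = 0.3127
−0.18·log₂(0.18) = 0.4453
−0.06·log₂(0.06) = 0.2435
−0.45·log₂(0.45) = 0.5184
−0.22·log₂(0.22) = 0.4806
Sum ≈ 2.0005 → 2.000 bits.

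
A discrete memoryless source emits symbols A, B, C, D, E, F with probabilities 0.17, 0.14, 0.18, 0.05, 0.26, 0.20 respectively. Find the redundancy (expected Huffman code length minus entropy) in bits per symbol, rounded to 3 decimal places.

0.077 bits

Entropy H = −Σ p log₂ p ≈ 2.4628 bits.
Huffman merges: 1/20+7/50→19/100; 17/100+9/50→7/20; 19/100+1/5→39/100; 13/50+7/20→61/100; 39/100+61/100→1. L = 127/50 ≈ 2.5400.
L − H = 2.5400 − 2.4628 = 0.077 bits.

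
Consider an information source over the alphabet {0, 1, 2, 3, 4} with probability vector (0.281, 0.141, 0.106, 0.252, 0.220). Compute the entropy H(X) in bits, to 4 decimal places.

H = −Σ pᵢ log₂ pᵢ.
−0.281·log₂(0.281) = 0.5146
−0.141·log₂(0.141) = 0.3985
−0.106·log₂(0.106) = 0.3432
−0.252·log₂(0.252) = 0.5011
−0.220·log₂(0.220) = 0.4806
Sum ≈ 2.2380 → 2.2380 bits.

2.2380 bits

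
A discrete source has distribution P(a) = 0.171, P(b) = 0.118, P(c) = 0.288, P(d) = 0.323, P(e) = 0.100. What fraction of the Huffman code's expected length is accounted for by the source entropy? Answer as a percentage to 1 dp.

98.1%

Entropy H = −Σ p log₂ p ≈ 2.1755 bits.
Huffman merges: 1/10+59/500→109/500; 171/1000+109/500→389/1000; 36/125+323/1000→611/1000; 389/1000+611/1000→1. L = 1109/500 ≈ 2.2180.
Efficiency = H/L = 2.1755/2.2180 = 98.1%.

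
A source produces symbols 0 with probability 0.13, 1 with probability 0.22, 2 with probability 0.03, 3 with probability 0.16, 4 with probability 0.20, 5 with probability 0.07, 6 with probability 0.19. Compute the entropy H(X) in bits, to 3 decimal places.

2.626 bits

H = −Σ pᵢ log₂ pᵢ.
−0.13·log₂(0.13) = 0.3826
−0.22·log₂(0.22) = 0.4806
−0.03·log₂(0.03) = 0.1518
−0.16·log₂(0.16) = 0.4230
−0.20·log₂(0.20) = 0.4644
−0.07·log₂(0.07) = 0.2686
−0.19·log₂(0.19) = 0.4552
Sum ≈ 2.6262 → 2.626 bits.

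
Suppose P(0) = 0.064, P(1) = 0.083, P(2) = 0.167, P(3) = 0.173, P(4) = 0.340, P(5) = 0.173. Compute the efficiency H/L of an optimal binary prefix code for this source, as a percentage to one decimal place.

Entropy H = −Σ p log₂ p ≈ 2.3880 bits.
Huffman merges: 8/125+83/1000→147/1000; 147/1000+167/1000→157/500; 173/1000+173/1000→173/500; 157/500+17/50→327/500; 173/500+327/500→1. L = 2461/1000 ≈ 2.4610.
Efficiency = H/L = 2.3880/2.4610 = 97.0%.

97.0%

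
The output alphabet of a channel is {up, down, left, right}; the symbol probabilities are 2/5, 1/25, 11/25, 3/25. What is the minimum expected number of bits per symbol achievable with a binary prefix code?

1.72 bits/symbol

Repeatedly combine the two least-probable nodes; the expected code length is the sum of the merged weights.
merge 1/25 + 3/25 → 4/25
merge 4/25 + 2/5 → 14/25
merge 11/25 + 14/25 → 1
L = 4/25 + 14/25 + 1 = 43/25 = 1.72 bits/symbol.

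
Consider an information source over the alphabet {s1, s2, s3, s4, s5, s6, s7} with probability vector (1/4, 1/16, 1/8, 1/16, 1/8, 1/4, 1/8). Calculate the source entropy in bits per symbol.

Each probability is a power of 1/2, so log₂(1/p) is an integer.
H = Σ p·log₂(1/p) = 1/4·2 + 1/16·4 + 1/8·3 + 1/16·4 + 1/8·3 + 1/4·2 + 1/8·3 = 2.625 bits.

2.625 bits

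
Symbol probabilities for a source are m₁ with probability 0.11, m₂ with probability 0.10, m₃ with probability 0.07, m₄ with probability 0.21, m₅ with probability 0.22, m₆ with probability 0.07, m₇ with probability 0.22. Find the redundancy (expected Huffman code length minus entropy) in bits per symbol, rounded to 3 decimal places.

0.046 bits

Entropy H = −Σ p log₂ p ≈ 2.6536 bits.
Huffman merges: 7/100+7/100→7/50; 1/10+11/100→21/100; 7/50+21/100→7/20; 21/100+11/50→43/100; 11/50+7/20→57/100; 43/100+57/100→1. L = 27/10 ≈ 2.7000.
L − H = 2.7000 − 2.6536 = 0.046 bits.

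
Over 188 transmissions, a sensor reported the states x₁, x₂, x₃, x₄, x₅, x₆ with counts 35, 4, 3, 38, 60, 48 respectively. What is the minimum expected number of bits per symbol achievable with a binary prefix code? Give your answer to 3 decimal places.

Probabilities are the counts divided by 188.
Repeatedly combine the two least-probable nodes; the expected code length is the sum of the merged weights.
merge 3/188 + 1/47 → 7/188
merge 7/188 + 35/188 → 21/94
merge 19/94 + 21/94 → 20/47
merge 12/47 + 15/47 → 27/47
merge 20/47 + 27/47 → 1
L = 7/188 + 21/94 + 20/47 + 27/47 + 1 = 425/188 ≈ 2.261 bits/symbol.

2.261 bits/symbol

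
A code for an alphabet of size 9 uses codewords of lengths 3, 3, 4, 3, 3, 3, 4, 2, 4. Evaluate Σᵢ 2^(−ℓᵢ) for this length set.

With common denominator 2^4 = 16: Σ 2^(−ℓᵢ) = 2/16 + 2/16 + 1/16 + 2/16 + 2/16 + 2/16 + 1/16 + 4/16 + 1/16 = 17/16 = 1.0625.

1.0625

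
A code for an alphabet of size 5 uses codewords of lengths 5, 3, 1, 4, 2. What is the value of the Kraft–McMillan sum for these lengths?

With common denominator 2^5 = 32: Σ 2^(−ℓᵢ) = 1/32 + 4/32 + 16/32 + 2/32 + 8/32 = 31/32 = 0.96875.

0.96875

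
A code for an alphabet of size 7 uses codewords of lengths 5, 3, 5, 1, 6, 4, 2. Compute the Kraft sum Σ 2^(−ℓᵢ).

1.015625

With common denominator 2^6 = 64: Σ 2^(−ℓᵢ) = 2/64 + 8/64 + 2/64 + 32/64 + 1/64 + 4/64 + 16/64 = 65/64 = 1.015625.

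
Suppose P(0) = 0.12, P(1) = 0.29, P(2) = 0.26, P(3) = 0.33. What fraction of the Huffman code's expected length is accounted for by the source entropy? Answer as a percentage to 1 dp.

95.9%

Entropy H = −Σ p log₂ p ≈ 1.9181 bits.
Huffman merges: 3/25+13/50→19/50; 29/100+33/100→31/50; 19/50+31/50→1. L = 2 ≈ 2.0000.
Efficiency = H/L = 1.9181/2.0000 = 95.9%.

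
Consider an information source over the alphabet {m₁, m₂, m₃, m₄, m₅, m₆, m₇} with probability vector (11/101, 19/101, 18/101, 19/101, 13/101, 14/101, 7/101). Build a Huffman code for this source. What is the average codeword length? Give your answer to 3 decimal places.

2.802 bits/symbol

Repeatedly combine the two least-probable nodes; the expected code length is the sum of the merged weights.
merge 7/101 + 11/101 → 18/101
merge 13/101 + 14/101 → 27/101
merge 18/101 + 18/101 → 36/101
merge 19/101 + 19/101 → 38/101
merge 27/101 + 36/101 → 63/101
merge 38/101 + 63/101 → 1
L = 18/101 + 27/101 + 36/101 + 38/101 + 63/101 + 1 = 283/101 ≈ 2.802 bits/symbol.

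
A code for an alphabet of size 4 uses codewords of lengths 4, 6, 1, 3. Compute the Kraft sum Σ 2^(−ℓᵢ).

0.703125

With common denominator 2^6 = 64: Σ 2^(−ℓᵢ) = 4/64 + 1/64 + 32/64 + 8/64 = 45/64 = 0.703125.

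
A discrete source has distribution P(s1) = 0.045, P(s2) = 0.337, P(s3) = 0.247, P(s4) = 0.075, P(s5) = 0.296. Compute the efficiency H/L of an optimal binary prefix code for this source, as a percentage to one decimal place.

95.7%

Entropy H = −Σ p log₂ p ≈ 2.0286 bits.
Huffman merges: 9/200+3/40→3/25; 3/25+247/1000→367/1000; 37/125+337/1000→633/1000; 367/1000+633/1000→1. L = 53/25 ≈ 2.1200.
Efficiency = H/L = 2.0286/2.1200 = 95.7%.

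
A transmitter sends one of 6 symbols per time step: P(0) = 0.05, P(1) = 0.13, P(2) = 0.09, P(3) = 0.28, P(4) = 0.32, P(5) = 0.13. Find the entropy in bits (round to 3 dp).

H = −Σ pᵢ log₂ pᵢ.
−0.05·log₂(0.05) = 0.2161
−0.13·log₂(0.13) = 0.3826
−0.09·log₂(0.09) = 0.3127
−0.28·log₂(0.28) = 0.5142
−0.32·log₂(0.32) = 0.5260
−0.13·log₂(0.13) = 0.3826
Sum ≈ 2.3343 → 2.334 bits.

2.334 bits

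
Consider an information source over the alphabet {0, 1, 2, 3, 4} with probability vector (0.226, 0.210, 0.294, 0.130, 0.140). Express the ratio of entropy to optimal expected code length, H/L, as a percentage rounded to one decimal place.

Entropy H = −Σ p log₂ p ≈ 2.2567 bits.
Huffman merges: 13/100+7/50→27/100; 21/100+113/500→109/250; 27/100+147/500→141/250; 109/250+141/250→1. L = 227/100 ≈ 2.2700.
Efficiency = H/L = 2.2567/2.2700 = 99.4%.

99.4%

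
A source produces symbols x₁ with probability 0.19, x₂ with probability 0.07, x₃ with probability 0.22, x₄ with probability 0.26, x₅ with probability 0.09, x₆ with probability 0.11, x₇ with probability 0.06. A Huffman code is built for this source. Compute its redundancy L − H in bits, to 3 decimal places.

Entropy H = −Σ p log₂ p ≈ 2.6161 bits.
Huffman merges: 3/50+7/100→13/100; 9/100+11/100→1/5; 13/100+19/100→8/25; 1/5+11/50→21/50; 13/50+8/25→29/50; 21/50+29/50→1. L = 53/20 ≈ 2.6500.
L − H = 2.6500 − 2.6161 = 0.034 bits.

0.034 bits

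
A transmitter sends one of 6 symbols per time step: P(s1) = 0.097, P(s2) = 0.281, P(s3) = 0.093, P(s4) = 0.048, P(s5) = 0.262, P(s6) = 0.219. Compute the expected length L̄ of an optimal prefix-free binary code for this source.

Repeatedly combine the two least-probable nodes; the expected code length is the sum of the merged weights.
merge 6/125 + 93/1000 → 141/1000
merge 97/1000 + 141/1000 → 119/500
merge 219/1000 + 119/500 → 457/1000
merge 131/500 + 281/1000 → 543/1000
merge 457/1000 + 543/1000 → 1
L = 141/1000 + 119/500 + 457/1000 + 543/1000 + 1 = 2379/1000 = 2.379 bits/symbol.

2.379 bits/symbol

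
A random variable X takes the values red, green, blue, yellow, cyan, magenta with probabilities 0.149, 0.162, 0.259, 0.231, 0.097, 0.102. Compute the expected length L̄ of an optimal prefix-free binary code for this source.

2.51 bits/symbol

Repeatedly combine the two least-probable nodes; the expected code length is the sum of the merged weights.
merge 97/1000 + 51/500 → 199/1000
merge 149/1000 + 81/500 → 311/1000
merge 199/1000 + 231/1000 → 43/100
merge 259/1000 + 311/1000 → 57/100
merge 43/100 + 57/100 → 1
L = 199/1000 + 311/1000 + 43/100 + 57/100 + 1 = 251/100 = 2.51 bits/symbol.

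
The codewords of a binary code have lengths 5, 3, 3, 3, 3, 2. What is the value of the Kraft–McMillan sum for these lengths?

With common denominator 2^5 = 32: Σ 2^(−ℓᵢ) = 1/32 + 4/32 + 4/32 + 4/32 + 4/32 + 8/32 = 25/32 = 0.78125.

0.78125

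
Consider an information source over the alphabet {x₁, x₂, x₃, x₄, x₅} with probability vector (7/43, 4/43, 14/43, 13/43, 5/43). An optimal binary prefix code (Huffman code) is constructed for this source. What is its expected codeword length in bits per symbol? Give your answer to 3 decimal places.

Repeatedly combine the two least-probable nodes; the expected code length is the sum of the merged weights.
merge 4/43 + 5/43 → 9/43
merge 7/43 + 9/43 → 16/43
merge 13/43 + 14/43 → 27/43
merge 16/43 + 27/43 → 1
L = 9/43 + 16/43 + 27/43 + 1 = 95/43 ≈ 2.209 bits/symbol.

2.209 bits/symbol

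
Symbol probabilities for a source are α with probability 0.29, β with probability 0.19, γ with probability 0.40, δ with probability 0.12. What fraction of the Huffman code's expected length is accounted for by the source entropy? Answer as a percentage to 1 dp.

97.9%

Entropy H = −Σ p log₂ p ≈ 1.8690 bits.
Huffman merges: 3/25+19/100→31/100; 29/100+31/100→3/5; 2/5+3/5→1. L = 191/100 ≈ 1.9100.
Efficiency = H/L = 1.8690/1.9100 = 97.9%.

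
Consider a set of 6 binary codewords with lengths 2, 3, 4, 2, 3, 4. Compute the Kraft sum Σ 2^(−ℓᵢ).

0.875

With common denominator 2^4 = 16: Σ 2^(−ℓᵢ) = 4/16 + 2/16 + 1/16 + 4/16 + 2/16 + 1/16 = 14/16 = 0.875.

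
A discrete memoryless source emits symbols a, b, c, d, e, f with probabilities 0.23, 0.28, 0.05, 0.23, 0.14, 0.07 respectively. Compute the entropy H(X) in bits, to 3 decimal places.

H = −Σ pᵢ log₂ pᵢ.
−0.23·log₂(0.23) = 0.4877
−0.28·log₂(0.28) = 0.5142
−0.05·log₂(0.05) = 0.2161
−0.23·log₂(0.23) = 0.4877
−0.14·log₂(0.14) = 0.3971
−0.07·log₂(0.07) = 0.2686
Sum ≈ 2.3713 → 2.371 bits.

2.371 bits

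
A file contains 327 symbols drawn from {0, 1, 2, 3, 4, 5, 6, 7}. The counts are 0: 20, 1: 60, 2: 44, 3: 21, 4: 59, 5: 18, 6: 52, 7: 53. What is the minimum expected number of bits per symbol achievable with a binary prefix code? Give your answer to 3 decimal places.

2.933 bits/symbol

Probabilities are the counts divided by 327.
Repeatedly combine the two least-probable nodes; the expected code length is the sum of the merged weights.
merge 6/109 + 20/327 → 38/327
merge 7/109 + 38/327 → 59/327
merge 44/327 + 52/327 → 32/109
merge 53/327 + 59/327 → 112/327
merge 59/327 + 20/109 → 119/327
merge 32/109 + 112/327 → 208/327
merge 119/327 + 208/327 → 1
L = 38/327 + 59/327 + 32/109 + 112/327 + 119/327 + 208/327 + 1 = 959/327 ≈ 2.933 bits/symbol.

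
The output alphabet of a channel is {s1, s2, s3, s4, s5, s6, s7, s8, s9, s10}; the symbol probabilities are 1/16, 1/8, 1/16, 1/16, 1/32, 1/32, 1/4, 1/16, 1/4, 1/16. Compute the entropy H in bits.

Each probability is a power of 1/2, so log₂(1/p) is an integer.
H = Σ p·log₂(1/p) = 1/16·4 + 1/8·3 + 1/16·4 + 1/16·4 + 1/32·5 + 1/32·5 + 1/4·2 + 1/16·4 + 1/4·2 + 1/16·4 = 2.9375 bits.

2.9375 bits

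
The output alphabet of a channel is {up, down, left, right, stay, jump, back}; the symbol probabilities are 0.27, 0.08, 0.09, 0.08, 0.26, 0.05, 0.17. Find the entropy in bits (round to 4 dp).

2.5617 bits

H = −Σ pᵢ log₂ pᵢ.
−0.27·log₂(0.27) = 0.5100
−0.08·log₂(0.08) = 0.2915
−0.09·log₂(0.09) = 0.3127
−0.08·log₂(0.08) = 0.2915
−0.26·log₂(0.26) = 0.5053
−0.05·log₂(0.05) = 0.2161
−0.17·log₂(0.17) = 0.4346
Sum ≈ 2.5617 → 2.5617 bits.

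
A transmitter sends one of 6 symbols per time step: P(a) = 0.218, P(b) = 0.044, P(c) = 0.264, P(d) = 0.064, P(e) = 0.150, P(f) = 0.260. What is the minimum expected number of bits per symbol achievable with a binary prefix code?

Repeatedly combine the two least-probable nodes; the expected code length is the sum of the merged weights.
merge 11/250 + 8/125 → 27/250
merge 27/250 + 3/20 → 129/500
merge 109/500 + 129/500 → 119/250
merge 13/50 + 33/125 → 131/250
merge 119/250 + 131/250 → 1
L = 27/250 + 129/500 + 119/250 + 131/250 + 1 = 1183/500 = 2.366 bits/symbol.

2.366 bits/symbol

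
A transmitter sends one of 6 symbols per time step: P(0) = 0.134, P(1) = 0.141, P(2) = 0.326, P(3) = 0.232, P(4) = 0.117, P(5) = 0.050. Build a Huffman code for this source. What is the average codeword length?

2.442 bits/symbol

Repeatedly combine the two least-probable nodes; the expected code length is the sum of the merged weights.
merge 1/20 + 117/1000 → 167/1000
merge 67/500 + 141/1000 → 11/40
merge 167/1000 + 29/125 → 399/1000
merge 11/40 + 163/500 → 601/1000
merge 399/1000 + 601/1000 → 1
L = 167/1000 + 11/40 + 399/1000 + 601/1000 + 1 = 1221/500 = 2.442 bits/symbol.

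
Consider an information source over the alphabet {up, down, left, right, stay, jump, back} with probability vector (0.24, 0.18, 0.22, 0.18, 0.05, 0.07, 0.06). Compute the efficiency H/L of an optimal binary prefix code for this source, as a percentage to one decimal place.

Entropy H = −Σ p log₂ p ≈ 2.5935 bits.
Huffman merges: 1/20+3/50→11/100; 7/100+11/100→9/50; 9/50+9/50→9/25; 9/50+11/50→2/5; 6/25+9/25→3/5; 2/5+3/5→1. L = 53/20 ≈ 2.6500.
Efficiency = H/L = 2.5935/2.6500 = 97.9%.

97.9%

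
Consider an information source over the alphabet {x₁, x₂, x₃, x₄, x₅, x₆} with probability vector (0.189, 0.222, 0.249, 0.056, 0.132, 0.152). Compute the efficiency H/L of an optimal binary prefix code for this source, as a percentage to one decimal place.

97.6%

Entropy H = −Σ p log₂ p ≈ 2.4674 bits.
Huffman merges: 7/125+33/250→47/250; 19/125+47/250→17/50; 189/1000+111/500→411/1000; 249/1000+17/50→589/1000; 411/1000+589/1000→1. L = 316/125 ≈ 2.5280.
Efficiency = H/L = 2.4674/2.5280 = 97.6%.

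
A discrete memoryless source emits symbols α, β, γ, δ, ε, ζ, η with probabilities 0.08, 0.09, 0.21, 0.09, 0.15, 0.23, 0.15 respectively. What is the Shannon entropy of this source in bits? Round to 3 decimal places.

2.698 bits

H = −Σ pᵢ log₂ pᵢ.
−0.08·log₂(0.08) = 0.2915
−0.09·log₂(0.09) = 0.3127
−0.21·log₂(0.21) = 0.4728
−0.09·log₂(0.09) = 0.3127
−0.15·log₂(0.15) = 0.4105
−0.23·log₂(0.23) = 0.4877
−0.15·log₂(0.15) = 0.4105
Sum ≈ 2.6984 → 2.698 bits.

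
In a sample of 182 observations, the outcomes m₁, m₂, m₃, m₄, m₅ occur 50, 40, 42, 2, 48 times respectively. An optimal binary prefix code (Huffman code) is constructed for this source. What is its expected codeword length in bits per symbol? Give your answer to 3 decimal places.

Probabilities are the counts divided by 182.
Repeatedly combine the two least-probable nodes; the expected code length is the sum of the merged weights.
merge 1/91 + 20/91 → 3/13
merge 3/13 + 3/13 → 6/13
merge 24/91 + 25/91 → 7/13
merge 6/13 + 7/13 → 1
L = 3/13 + 6/13 + 7/13 + 1 = 29/13 ≈ 2.231 bits/symbol.

2.231 bits/symbol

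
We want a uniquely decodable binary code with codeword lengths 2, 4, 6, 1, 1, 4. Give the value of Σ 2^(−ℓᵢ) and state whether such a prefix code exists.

With common denominator 2^6 = 64: Σ 2^(−ℓᵢ) = 16/64 + 4/64 + 1/64 + 32/64 + 32/64 + 4/64 = 89/64 = 1.390625.
Kraft's inequality requires Σ ≤ 1; here Σ = 1.390625 > 1, so no such prefix code exists.

1.390625; no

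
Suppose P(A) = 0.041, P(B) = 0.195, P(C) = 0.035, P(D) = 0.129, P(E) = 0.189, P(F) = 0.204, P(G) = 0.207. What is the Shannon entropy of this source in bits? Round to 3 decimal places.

2.592 bits

H = −Σ pᵢ log₂ pᵢ.
−0.041·log₂(0.041) = 0.1889
−0.195·log₂(0.195) = 0.4599
−0.035·log₂(0.035) = 0.1693
−0.129·log₂(0.129) = 0.3811
−0.189·log₂(0.189) = 0.4543
−0.204·log₂(0.204) = 0.4678
−0.207·log₂(0.207) = 0.4704
Sum ≈ 2.5917 → 2.592 bits.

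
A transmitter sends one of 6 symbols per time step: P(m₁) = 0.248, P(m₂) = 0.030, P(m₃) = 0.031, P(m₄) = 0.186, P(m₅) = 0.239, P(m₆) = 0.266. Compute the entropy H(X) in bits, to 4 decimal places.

H = −Σ pᵢ log₂ pᵢ.
−0.248·log₂(0.248) = 0.4989
−0.030·log₂(0.030) = 0.1518
−0.031·log₂(0.031) = 0.1554
−0.186·log₂(0.186) = 0.4514
−0.239·log₂(0.239) = 0.4935
−0.266·log₂(0.266) = 0.5082
Sum ≈ 2.2591 → 2.2591 bits.

2.2591 bits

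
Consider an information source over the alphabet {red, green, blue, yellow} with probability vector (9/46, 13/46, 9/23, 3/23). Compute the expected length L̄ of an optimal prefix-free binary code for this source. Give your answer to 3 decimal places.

1.935 bits/symbol

Repeatedly combine the two least-probable nodes; the expected code length is the sum of the merged weights.
merge 3/23 + 9/46 → 15/46
merge 13/46 + 15/46 → 14/23
merge 9/23 + 14/23 → 1
L = 15/46 + 14/23 + 1 = 89/46 ≈ 1.935 bits/symbol.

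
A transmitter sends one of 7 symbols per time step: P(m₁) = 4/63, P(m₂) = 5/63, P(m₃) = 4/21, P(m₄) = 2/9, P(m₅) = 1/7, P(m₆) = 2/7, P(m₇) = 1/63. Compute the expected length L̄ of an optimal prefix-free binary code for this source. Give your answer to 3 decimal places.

Repeatedly combine the two least-probable nodes; the expected code length is the sum of the merged weights.
merge 1/63 + 4/63 → 5/63
merge 5/63 + 5/63 → 10/63
merge 1/7 + 10/63 → 19/63
merge 4/21 + 2/9 → 26/63
merge 2/7 + 19/63 → 37/63
merge 26/63 + 37/63 → 1
L = 5/63 + 10/63 + 19/63 + 26/63 + 37/63 + 1 = 160/63 ≈ 2.540 bits/symbol.

2.540 bits/symbol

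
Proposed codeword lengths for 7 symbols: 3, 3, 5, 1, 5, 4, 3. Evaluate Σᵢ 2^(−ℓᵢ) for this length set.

1

With common denominator 2^5 = 32: Σ 2^(−ℓᵢ) = 4/32 + 4/32 + 1/32 + 16/32 + 1/32 + 2/32 + 4/32 = 32/32 = 1.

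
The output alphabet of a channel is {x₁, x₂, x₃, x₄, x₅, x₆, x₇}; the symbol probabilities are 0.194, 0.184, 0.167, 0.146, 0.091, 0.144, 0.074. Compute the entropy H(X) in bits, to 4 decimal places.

H = −Σ pᵢ log₂ pᵢ.
−0.194·log₂(0.194) = 0.4590
−0.184·log₂(0.184) = 0.4494
−0.167·log₂(0.167) = 0.4312
−0.146·log₂(0.146) = 0.4053
−0.091·log₂(0.091) = 0.3147
−0.144·log₂(0.144) = 0.4026
−0.074·log₂(0.074) = 0.2780
Sum ≈ 2.7401 → 2.7401 bits.

2.7401 bits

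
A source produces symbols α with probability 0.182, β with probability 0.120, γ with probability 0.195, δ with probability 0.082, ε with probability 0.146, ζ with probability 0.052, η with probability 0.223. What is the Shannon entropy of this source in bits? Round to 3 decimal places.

H = −Σ pᵢ log₂ pᵢ.
−0.182·log₂(0.182) = 0.4474
−0.120·log₂(0.120) = 0.3671
−0.195·log₂(0.195) = 0.4599
−0.082·log₂(0.082) = 0.2959
−0.146·log₂(0.146) = 0.4053
−0.052·log₂(0.052) = 0.2218
−0.223·log₂(0.223) = 0.4828
Sum ≈ 2.6801 → 2.680 bits.

2.680 bits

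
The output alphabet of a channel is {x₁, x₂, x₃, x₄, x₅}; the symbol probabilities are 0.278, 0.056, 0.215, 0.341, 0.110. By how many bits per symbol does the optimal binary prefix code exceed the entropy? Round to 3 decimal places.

0.063 bits

Entropy H = −Σ p log₂ p ≈ 2.1026 bits.
Huffman merges: 7/125+11/100→83/500; 83/500+43/200→381/1000; 139/500+341/1000→619/1000; 381/1000+619/1000→1. L = 1083/500 ≈ 2.1660.
L − H = 2.1660 − 2.1026 = 0.063 bits.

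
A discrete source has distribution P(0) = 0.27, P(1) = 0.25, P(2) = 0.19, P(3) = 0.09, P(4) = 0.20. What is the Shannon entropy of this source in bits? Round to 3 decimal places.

H = −Σ pᵢ log₂ pᵢ.
−0.27·log₂(0.27) = 0.5100
−0.25·log₂(0.25) = 0.5000
−0.19·log₂(0.19) = 0.4552
−0.09·log₂(0.09) = 0.3127
−0.20·log₂(0.20) = 0.4644
Sum ≈ 2.2423 → 2.242 bits.

2.242 bits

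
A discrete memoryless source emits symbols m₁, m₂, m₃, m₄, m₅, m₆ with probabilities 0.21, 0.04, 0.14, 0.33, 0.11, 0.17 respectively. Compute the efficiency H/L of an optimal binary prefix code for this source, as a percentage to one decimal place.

Entropy H = −Σ p log₂ p ≈ 2.3684 bits.
Huffman merges: 1/25+11/100→3/20; 7/50+3/20→29/100; 17/100+21/100→19/50; 29/100+33/100→31/50; 19/50+31/50→1. L = 61/25 ≈ 2.4400.
Efficiency = H/L = 2.3684/2.4400 = 97.1%.

97.1%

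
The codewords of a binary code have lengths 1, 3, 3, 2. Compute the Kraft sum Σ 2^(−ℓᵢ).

With common denominator 2^3 = 8: Σ 2^(−ℓᵢ) = 4/8 + 1/8 + 1/8 + 2/8 = 8/8 = 1.

1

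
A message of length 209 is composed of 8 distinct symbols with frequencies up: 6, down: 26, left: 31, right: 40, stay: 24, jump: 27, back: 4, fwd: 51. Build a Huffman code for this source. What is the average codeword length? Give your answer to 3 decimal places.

2.775 bits/symbol

Probabilities are the counts divided by 209.
Repeatedly combine the two least-probable nodes; the expected code length is the sum of the merged weights.
merge 4/209 + 6/209 → 10/209
merge 10/209 + 24/209 → 34/209
merge 26/209 + 27/209 → 53/209
merge 31/209 + 34/209 → 65/209
merge 40/209 + 51/209 → 91/209
merge 53/209 + 65/209 → 118/209
merge 91/209 + 118/209 → 1
L = 10/209 + 34/209 + 53/209 + 65/209 + 91/209 + 118/209 + 1 = 580/209 ≈ 2.775 bits/symbol.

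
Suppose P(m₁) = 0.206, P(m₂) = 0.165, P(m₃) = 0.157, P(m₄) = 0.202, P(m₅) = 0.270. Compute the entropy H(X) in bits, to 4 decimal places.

2.2940 bits

H = −Σ pᵢ log₂ pᵢ.
−0.206·log₂(0.206) = 0.4695
−0.165·log₂(0.165) = 0.4289
−0.157·log₂(0.157) = 0.4194
−0.202·log₂(0.202) = 0.4661
−0.270·log₂(0.270) = 0.5100
Sum ≈ 2.2940 → 2.2940 bits.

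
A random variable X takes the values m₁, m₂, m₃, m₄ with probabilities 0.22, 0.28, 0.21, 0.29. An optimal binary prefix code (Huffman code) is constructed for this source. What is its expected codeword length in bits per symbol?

2 bits/symbol

Repeatedly combine the two least-probable nodes; the expected code length is the sum of the merged weights.
merge 21/100 + 11/50 → 43/100
merge 7/25 + 29/100 → 57/100
merge 43/100 + 57/100 → 1
L = 43/100 + 57/100 + 1 = 2 bits/symbol.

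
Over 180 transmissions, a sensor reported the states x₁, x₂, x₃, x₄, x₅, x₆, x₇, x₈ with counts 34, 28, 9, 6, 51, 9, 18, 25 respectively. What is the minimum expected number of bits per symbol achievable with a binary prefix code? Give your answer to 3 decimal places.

2.744 bits/symbol

Probabilities are the counts divided by 180.
Repeatedly combine the two least-probable nodes; the expected code length is the sum of the merged weights.
merge 1/30 + 1/20 → 1/12
merge 1/20 + 1/12 → 2/15
merge 1/10 + 2/15 → 7/30
merge 5/36 + 7/45 → 53/180
merge 17/90 + 7/30 → 19/45
merge 17/60 + 53/180 → 26/45
merge 19/45 + 26/45 → 1
L = 1/12 + 2/15 + 7/30 + 53/180 + 19/45 + 26/45 + 1 = 247/90 ≈ 2.744 bits/symbol.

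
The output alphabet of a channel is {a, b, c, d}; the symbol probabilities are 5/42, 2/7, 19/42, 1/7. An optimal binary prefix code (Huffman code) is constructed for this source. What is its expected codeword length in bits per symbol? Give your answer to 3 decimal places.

Repeatedly combine the two least-probable nodes; the expected code length is the sum of the merged weights.
merge 5/42 + 1/7 → 11/42
merge 11/42 + 2/7 → 23/42
merge 19/42 + 23/42 → 1
L = 11/42 + 23/42 + 1 = 38/21 ≈ 1.810 bits/symbol.

1.810 bits/symbol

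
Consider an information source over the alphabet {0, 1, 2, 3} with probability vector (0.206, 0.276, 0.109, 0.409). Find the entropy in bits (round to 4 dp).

1.8582 bits

H = −Σ pᵢ log₂ pᵢ.
−0.206·log₂(0.206) = 0.4695
−0.276·log₂(0.276) = 0.5126
−0.109·log₂(0.109) = 0.3485
−0.409·log₂(0.409) = 0.5275
Sum ≈ 1.8582 → 1.8582 bits.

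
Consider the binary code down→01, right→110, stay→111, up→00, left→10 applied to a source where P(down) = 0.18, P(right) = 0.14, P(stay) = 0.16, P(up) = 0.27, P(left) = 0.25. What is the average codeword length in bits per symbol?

2.3 bits/symbol

L̄ = Σ pᵢ·ℓᵢ = 0.18·2 + 0.14·3 + 0.16·3 + 0.27·2 + 0.25·2 = 2.3 bits/symbol.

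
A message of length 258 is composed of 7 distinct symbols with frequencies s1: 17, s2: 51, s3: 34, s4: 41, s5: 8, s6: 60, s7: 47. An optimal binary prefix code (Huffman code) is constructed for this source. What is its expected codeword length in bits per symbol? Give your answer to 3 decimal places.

2.667 bits/symbol

Probabilities are the counts divided by 258.
Repeatedly combine the two least-probable nodes; the expected code length is the sum of the merged weights.
merge 4/129 + 17/258 → 25/258
merge 25/258 + 17/129 → 59/258
merge 41/258 + 47/258 → 44/129
merge 17/86 + 59/258 → 55/129
merge 10/43 + 44/129 → 74/129
merge 55/129 + 74/129 → 1
L = 25/258 + 59/258 + 44/129 + 55/129 + 74/129 + 1 = 8/3 ≈ 2.667 bits/symbol.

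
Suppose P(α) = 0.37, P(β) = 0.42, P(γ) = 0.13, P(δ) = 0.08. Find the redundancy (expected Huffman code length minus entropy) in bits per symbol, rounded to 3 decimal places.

0.059 bits

Entropy H = −Σ p log₂ p ≈ 1.7305 bits.
Huffman merges: 2/25+13/100→21/100; 21/100+37/100→29/50; 21/50+29/50→1. L = 179/100 ≈ 1.7900.
L − H = 1.7900 − 1.7305 = 0.059 bits.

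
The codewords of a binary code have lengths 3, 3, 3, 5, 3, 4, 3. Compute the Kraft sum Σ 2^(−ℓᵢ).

0.71875

With common denominator 2^5 = 32: Σ 2^(−ℓᵢ) = 4/32 + 4/32 + 4/32 + 1/32 + 4/32 + 2/32 + 4/32 = 23/32 = 0.71875.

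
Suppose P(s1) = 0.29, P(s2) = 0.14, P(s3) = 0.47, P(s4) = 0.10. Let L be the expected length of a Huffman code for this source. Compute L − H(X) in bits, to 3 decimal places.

Entropy H = −Σ p log₂ p ≈ 1.7592 bits.
Huffman merges: 1/10+7/50→6/25; 6/25+29/100→53/100; 47/100+53/100→1. L = 177/100 ≈ 1.7700.
L − H = 1.7700 − 1.7592 = 0.011 bits.

0.011 bits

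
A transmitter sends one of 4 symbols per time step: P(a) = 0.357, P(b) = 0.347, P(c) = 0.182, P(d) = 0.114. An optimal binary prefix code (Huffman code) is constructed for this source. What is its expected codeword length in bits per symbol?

Repeatedly combine the two least-probable nodes; the expected code length is the sum of the merged weights.
merge 57/500 + 91/500 → 37/125
merge 37/125 + 347/1000 → 643/1000
merge 357/1000 + 643/1000 → 1
L = 37/125 + 643/1000 + 1 = 1939/1000 = 1.939 bits/symbol.

1.939 bits/symbol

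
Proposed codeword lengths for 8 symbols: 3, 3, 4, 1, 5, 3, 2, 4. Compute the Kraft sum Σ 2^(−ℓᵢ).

1.28125

With common denominator 2^5 = 32: Σ 2^(−ℓᵢ) = 4/32 + 4/32 + 2/32 + 16/32 + 1/32 + 4/32 + 8/32 + 2/32 = 41/32 = 1.28125.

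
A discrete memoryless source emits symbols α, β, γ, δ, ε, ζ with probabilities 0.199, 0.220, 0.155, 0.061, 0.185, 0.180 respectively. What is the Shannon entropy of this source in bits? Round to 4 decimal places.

H = −Σ pᵢ log₂ pᵢ.
−0.199·log₂(0.199) = 0.4635
−0.220·log₂(0.220) = 0.4806
−0.155·log₂(0.155) = 0.4169
−0.061·log₂(0.061) = 0.2461
−0.185·log₂(0.185) = 0.4504
−0.180·log₂(0.180) = 0.4453
Sum ≈ 2.5028 → 2.5028 bits.

2.5028 bits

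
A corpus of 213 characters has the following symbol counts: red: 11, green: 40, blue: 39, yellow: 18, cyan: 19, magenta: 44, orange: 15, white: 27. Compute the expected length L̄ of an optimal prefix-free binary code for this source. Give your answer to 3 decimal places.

2.901 bits/symbol

Probabilities are the counts divided by 213.
Repeatedly combine the two least-probable nodes; the expected code length is the sum of the merged weights.
merge 11/213 + 5/71 → 26/213
merge 6/71 + 19/213 → 37/213
merge 26/213 + 9/71 → 53/213
merge 37/213 + 13/71 → 76/213
merge 40/213 + 44/213 → 28/71
merge 53/213 + 76/213 → 43/71
merge 28/71 + 43/71 → 1
L = 26/213 + 37/213 + 53/213 + 76/213 + 28/71 + 43/71 + 1 = 206/71 ≈ 2.901 bits/symbol.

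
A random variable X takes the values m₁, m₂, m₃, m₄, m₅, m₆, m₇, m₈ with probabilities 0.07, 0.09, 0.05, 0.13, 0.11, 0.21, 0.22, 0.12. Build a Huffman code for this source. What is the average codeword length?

2.89 bits/symbol

Repeatedly combine the two least-probable nodes; the expected code length is the sum of the merged weights.
merge 1/20 + 7/100 → 3/25
merge 9/100 + 11/100 → 1/5
merge 3/25 + 3/25 → 6/25
merge 13/100 + 1/5 → 33/100
merge 21/100 + 11/50 → 43/100
merge 6/25 + 33/100 → 57/100
merge 43/100 + 57/100 → 1
L = 3/25 + 1/5 + 6/25 + 33/100 + 43/100 + 57/100 + 1 = 289/100 = 2.89 bits/symbol.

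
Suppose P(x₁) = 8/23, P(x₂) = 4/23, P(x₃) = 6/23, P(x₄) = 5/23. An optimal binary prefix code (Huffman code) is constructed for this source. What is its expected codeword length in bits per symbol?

2 bits/symbol

Repeatedly combine the two least-probable nodes; the expected code length is the sum of the merged weights.
merge 4/23 + 5/23 → 9/23
merge 6/23 + 8/23 → 14/23
merge 9/23 + 14/23 → 1
L = 9/23 + 14/23 + 1 = 2 bits/symbol.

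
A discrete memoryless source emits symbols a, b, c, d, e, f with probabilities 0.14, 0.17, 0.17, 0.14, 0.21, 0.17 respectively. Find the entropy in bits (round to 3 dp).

2.571 bits

H = −Σ pᵢ log₂ pᵢ.
−0.14·log₂(0.14) = 0.3971
−0.17·log₂(0.17) = 0.4346
−0.17·log₂(0.17) = 0.4346
−0.14·log₂(0.14) = 0.3971
−0.21·log₂(0.21) = 0.4728
−0.17·log₂(0.17) = 0.4346
Sum ≈ 2.5708 → 2.571 bits.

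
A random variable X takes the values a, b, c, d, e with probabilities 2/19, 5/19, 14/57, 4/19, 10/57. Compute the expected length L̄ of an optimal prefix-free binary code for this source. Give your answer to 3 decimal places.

2.281 bits/symbol

Repeatedly combine the two least-probable nodes; the expected code length is the sum of the merged weights.
merge 2/19 + 10/57 → 16/57
merge 4/19 + 14/57 → 26/57
merge 5/19 + 16/57 → 31/57
merge 26/57 + 31/57 → 1
L = 16/57 + 26/57 + 31/57 + 1 = 130/57 ≈ 2.281 bits/symbol.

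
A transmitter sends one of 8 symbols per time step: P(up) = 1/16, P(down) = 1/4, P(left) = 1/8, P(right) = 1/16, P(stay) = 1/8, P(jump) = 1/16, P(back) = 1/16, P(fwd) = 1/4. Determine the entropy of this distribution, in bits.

2.75 bits

Each probability is a power of 1/2, so log₂(1/p) is an integer.
H = Σ p·log₂(1/p) = 1/16·4 + 1/4·2 + 1/8·3 + 1/16·4 + 1/8·3 + 1/16·4 + 1/16·4 + 1/4·2 = 2.75 bits.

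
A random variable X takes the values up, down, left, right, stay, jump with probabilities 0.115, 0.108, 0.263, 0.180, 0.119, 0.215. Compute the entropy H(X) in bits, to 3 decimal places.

2.500 bits

H = −Σ pᵢ log₂ pᵢ.
−0.115·log₂(0.115) = 0.3588
−0.108·log₂(0.108) = 0.3468
−0.263·log₂(0.263) = 0.5068
−0.180·log₂(0.180) = 0.4453
−0.119·log₂(0.119) = 0.3654
−0.215·log₂(0.215) = 0.4768
Sum ≈ 2.4999 → 2.500 bits.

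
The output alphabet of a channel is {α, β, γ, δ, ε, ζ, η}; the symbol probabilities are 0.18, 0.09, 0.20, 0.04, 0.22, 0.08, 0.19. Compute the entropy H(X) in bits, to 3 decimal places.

H = −Σ pᵢ log₂ pᵢ.
−0.18·log₂(0.18) = 0.4453
−0.09·log₂(0.09) = 0.3127
−0.20·log₂(0.20) = 0.4644
−0.04·log₂(0.04) = 0.1858
−0.22·log₂(0.22) = 0.4806
−0.08·log₂(0.08) = 0.2915
−0.19·log₂(0.19) = 0.4552
Sum ≈ 2.6354 → 2.635 bits.

2.635 bits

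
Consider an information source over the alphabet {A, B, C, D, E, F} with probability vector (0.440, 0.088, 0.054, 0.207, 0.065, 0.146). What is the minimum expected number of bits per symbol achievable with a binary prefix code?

2.239 bits/symbol

Repeatedly combine the two least-probable nodes; the expected code length is the sum of the merged weights.
merge 27/500 + 13/200 → 119/1000
merge 11/125 + 119/1000 → 207/1000
merge 73/500 + 207/1000 → 353/1000
merge 207/1000 + 353/1000 → 14/25
merge 11/25 + 14/25 → 1
L = 119/1000 + 207/1000 + 353/1000 + 14/25 + 1 = 2239/1000 = 2.239 bits/symbol.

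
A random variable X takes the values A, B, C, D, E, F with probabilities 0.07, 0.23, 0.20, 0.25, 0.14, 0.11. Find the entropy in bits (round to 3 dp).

H = −Σ pᵢ log₂ pᵢ.
−0.07·log₂(0.07) = 0.2686
−0.23·log₂(0.23) = 0.4877
−0.20·log₂(0.20) = 0.4644
−0.25·log₂(0.25) = 0.5000
−0.14·log₂(0.14) = 0.3971
−0.11·log₂(0.11) = 0.3503
Sum ≈ 2.4680 → 2.468 bits.

2.468 bits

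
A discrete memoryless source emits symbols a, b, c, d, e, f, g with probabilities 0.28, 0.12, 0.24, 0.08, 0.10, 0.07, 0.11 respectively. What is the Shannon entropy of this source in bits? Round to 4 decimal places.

H = −Σ pᵢ log₂ pᵢ.
−0.28·log₂(0.28) = 0.5142
−0.12·log₂(0.12) = 0.3671
−0.24·log₂(0.24) = 0.4941
−0.08·log₂(0.08) = 0.2915
−0.10·log₂(0.10) = 0.3322
−0.07·log₂(0.07) = 0.2686
−0.11·log₂(0.11) = 0.3503
Sum ≈ 2.6180 → 2.6180 bits.

2.6180 bits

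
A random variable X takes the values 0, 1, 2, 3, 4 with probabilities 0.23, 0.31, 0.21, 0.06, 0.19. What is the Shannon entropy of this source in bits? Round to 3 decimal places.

2.183 bits

H = −Σ pᵢ log₂ pᵢ.
−0.23·log₂(0.23) = 0.4877
−0.31·log₂(0.31) = 0.5238
−0.21·log₂(0.21) = 0.4728
−0.06·log₂(0.06) = 0.2435
−0.19·log₂(0.19) = 0.4552
Sum ≈ 2.1830 → 2.183 bits.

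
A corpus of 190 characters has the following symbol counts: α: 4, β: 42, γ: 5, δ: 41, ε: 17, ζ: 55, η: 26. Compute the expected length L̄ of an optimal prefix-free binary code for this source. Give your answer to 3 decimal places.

Probabilities are the counts divided by 190.
Repeatedly combine the two least-probable nodes; the expected code length is the sum of the merged weights.
merge 2/95 + 1/38 → 9/190
merge 9/190 + 17/190 → 13/95
merge 13/95 + 13/95 → 26/95
merge 41/190 + 21/95 → 83/190
merge 26/95 + 11/38 → 107/190
merge 83/190 + 107/190 → 1
L = 9/190 + 13/95 + 26/95 + 83/190 + 107/190 + 1 = 467/190 ≈ 2.458 bits/symbol.

2.458 bits/symbol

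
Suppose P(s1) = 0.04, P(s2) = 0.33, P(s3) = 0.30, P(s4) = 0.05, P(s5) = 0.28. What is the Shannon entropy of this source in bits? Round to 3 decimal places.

H = −Σ pᵢ log₂ pᵢ.
−0.04·log₂(0.04) = 0.1858
−0.33·log₂(0.33) = 0.5278
−0.30·log₂(0.30) = 0.5211
−0.05·log₂(0.05) = 0.2161
−0.28·log₂(0.28) = 0.5142
Sum ≈ 1.9650 → 1.965 bits.

1.965 bits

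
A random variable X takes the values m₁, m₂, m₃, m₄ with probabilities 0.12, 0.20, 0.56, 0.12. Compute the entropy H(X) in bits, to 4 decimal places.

1.6670 bits

H = −Σ pᵢ log₂ pᵢ.
−0.12·log₂(0.12) = 0.3671
−0.20·log₂(0.20) = 0.4644
−0.56·log₂(0.56) = 0.4684
−0.12·log₂(0.12) = 0.3671
Sum ≈ 1.6670 → 1.6670 bits.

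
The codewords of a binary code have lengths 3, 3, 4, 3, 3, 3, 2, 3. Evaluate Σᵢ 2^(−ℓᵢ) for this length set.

With common denominator 2^4 = 16: Σ 2^(−ℓᵢ) = 2/16 + 2/16 + 1/16 + 2/16 + 2/16 + 2/16 + 4/16 + 2/16 = 17/16 = 1.0625.

1.0625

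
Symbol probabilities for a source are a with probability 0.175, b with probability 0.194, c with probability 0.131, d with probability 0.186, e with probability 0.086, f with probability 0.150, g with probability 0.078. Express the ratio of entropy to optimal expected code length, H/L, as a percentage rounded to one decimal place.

98.3%

Entropy H = −Σ p log₂ p ≈ 2.7365 bits.
Huffman merges: 39/500+43/500→41/250; 131/1000+3/20→281/1000; 41/250+7/40→339/1000; 93/500+97/500→19/50; 281/1000+339/1000→31/50; 19/50+31/50→1. L = 348/125 ≈ 2.7840.
Efficiency = H/L = 2.7365/2.7840 = 98.3%.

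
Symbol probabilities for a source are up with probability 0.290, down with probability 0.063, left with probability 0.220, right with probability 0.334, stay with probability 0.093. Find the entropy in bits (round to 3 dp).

2.097 bits

H = −Σ pᵢ log₂ pᵢ.
−0.290·log₂(0.290) = 0.5179
−0.063·log₂(0.063) = 0.2513
−0.220·log₂(0.220) = 0.4806
−0.334·log₂(0.334) = 0.5284
−0.093·log₂(0.093) = 0.3187
Sum ≈ 2.0968 → 2.097 bits.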